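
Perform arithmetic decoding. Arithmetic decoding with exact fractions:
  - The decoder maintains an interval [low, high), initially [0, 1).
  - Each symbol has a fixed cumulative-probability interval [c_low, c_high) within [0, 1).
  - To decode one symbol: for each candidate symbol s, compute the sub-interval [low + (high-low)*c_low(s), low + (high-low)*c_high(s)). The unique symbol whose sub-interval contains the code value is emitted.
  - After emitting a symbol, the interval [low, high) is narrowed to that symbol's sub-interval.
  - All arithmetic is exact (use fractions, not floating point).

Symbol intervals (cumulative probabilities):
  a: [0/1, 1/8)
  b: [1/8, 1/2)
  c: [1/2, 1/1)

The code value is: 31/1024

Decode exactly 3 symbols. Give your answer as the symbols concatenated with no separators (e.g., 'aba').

Answer: abb

Derivation:
Step 1: interval [0/1, 1/1), width = 1/1 - 0/1 = 1/1
  'a': [0/1 + 1/1*0/1, 0/1 + 1/1*1/8) = [0/1, 1/8) <- contains code 31/1024
  'b': [0/1 + 1/1*1/8, 0/1 + 1/1*1/2) = [1/8, 1/2)
  'c': [0/1 + 1/1*1/2, 0/1 + 1/1*1/1) = [1/2, 1/1)
  emit 'a', narrow to [0/1, 1/8)
Step 2: interval [0/1, 1/8), width = 1/8 - 0/1 = 1/8
  'a': [0/1 + 1/8*0/1, 0/1 + 1/8*1/8) = [0/1, 1/64)
  'b': [0/1 + 1/8*1/8, 0/1 + 1/8*1/2) = [1/64, 1/16) <- contains code 31/1024
  'c': [0/1 + 1/8*1/2, 0/1 + 1/8*1/1) = [1/16, 1/8)
  emit 'b', narrow to [1/64, 1/16)
Step 3: interval [1/64, 1/16), width = 1/16 - 1/64 = 3/64
  'a': [1/64 + 3/64*0/1, 1/64 + 3/64*1/8) = [1/64, 11/512)
  'b': [1/64 + 3/64*1/8, 1/64 + 3/64*1/2) = [11/512, 5/128) <- contains code 31/1024
  'c': [1/64 + 3/64*1/2, 1/64 + 3/64*1/1) = [5/128, 1/16)
  emit 'b', narrow to [11/512, 5/128)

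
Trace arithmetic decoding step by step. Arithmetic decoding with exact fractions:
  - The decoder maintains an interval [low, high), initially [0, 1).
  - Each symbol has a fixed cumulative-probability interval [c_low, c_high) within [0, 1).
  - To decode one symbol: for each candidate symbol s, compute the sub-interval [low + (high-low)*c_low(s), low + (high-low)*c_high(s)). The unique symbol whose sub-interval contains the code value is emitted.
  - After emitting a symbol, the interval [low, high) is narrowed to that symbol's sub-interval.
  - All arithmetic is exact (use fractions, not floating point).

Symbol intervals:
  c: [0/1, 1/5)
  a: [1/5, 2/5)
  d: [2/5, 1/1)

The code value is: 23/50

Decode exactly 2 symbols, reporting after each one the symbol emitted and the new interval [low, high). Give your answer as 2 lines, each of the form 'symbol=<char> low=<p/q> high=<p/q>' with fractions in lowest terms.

Answer: symbol=d low=2/5 high=1/1
symbol=c low=2/5 high=13/25

Derivation:
Step 1: interval [0/1, 1/1), width = 1/1 - 0/1 = 1/1
  'c': [0/1 + 1/1*0/1, 0/1 + 1/1*1/5) = [0/1, 1/5)
  'a': [0/1 + 1/1*1/5, 0/1 + 1/1*2/5) = [1/5, 2/5)
  'd': [0/1 + 1/1*2/5, 0/1 + 1/1*1/1) = [2/5, 1/1) <- contains code 23/50
  emit 'd', narrow to [2/5, 1/1)
Step 2: interval [2/5, 1/1), width = 1/1 - 2/5 = 3/5
  'c': [2/5 + 3/5*0/1, 2/5 + 3/5*1/5) = [2/5, 13/25) <- contains code 23/50
  'a': [2/5 + 3/5*1/5, 2/5 + 3/5*2/5) = [13/25, 16/25)
  'd': [2/5 + 3/5*2/5, 2/5 + 3/5*1/1) = [16/25, 1/1)
  emit 'c', narrow to [2/5, 13/25)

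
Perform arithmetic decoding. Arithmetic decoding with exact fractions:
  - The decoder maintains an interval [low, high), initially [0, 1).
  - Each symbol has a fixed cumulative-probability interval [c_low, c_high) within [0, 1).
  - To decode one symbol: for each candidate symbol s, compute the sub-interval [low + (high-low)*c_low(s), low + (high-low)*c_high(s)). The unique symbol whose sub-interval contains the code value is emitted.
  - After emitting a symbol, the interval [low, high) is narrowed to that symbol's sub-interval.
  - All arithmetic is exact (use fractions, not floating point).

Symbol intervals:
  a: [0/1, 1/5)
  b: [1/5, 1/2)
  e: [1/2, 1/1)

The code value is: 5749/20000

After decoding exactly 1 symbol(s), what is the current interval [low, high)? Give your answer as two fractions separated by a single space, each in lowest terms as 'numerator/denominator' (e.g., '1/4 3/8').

Step 1: interval [0/1, 1/1), width = 1/1 - 0/1 = 1/1
  'a': [0/1 + 1/1*0/1, 0/1 + 1/1*1/5) = [0/1, 1/5)
  'b': [0/1 + 1/1*1/5, 0/1 + 1/1*1/2) = [1/5, 1/2) <- contains code 5749/20000
  'e': [0/1 + 1/1*1/2, 0/1 + 1/1*1/1) = [1/2, 1/1)
  emit 'b', narrow to [1/5, 1/2)

Answer: 1/5 1/2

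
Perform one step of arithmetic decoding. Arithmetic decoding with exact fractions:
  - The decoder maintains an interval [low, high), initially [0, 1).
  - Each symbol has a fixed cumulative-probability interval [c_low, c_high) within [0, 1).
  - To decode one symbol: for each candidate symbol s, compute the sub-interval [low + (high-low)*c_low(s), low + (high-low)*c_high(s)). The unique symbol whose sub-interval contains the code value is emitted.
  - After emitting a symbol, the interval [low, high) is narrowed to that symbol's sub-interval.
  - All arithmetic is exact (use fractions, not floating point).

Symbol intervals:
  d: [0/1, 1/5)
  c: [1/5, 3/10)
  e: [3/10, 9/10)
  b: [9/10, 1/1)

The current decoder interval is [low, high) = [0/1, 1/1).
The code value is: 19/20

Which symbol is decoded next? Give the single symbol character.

Interval width = high − low = 1/1 − 0/1 = 1/1
Scaled code = (code − low) / width = (19/20 − 0/1) / 1/1 = 19/20
  d: [0/1, 1/5) 
  c: [1/5, 3/10) 
  e: [3/10, 9/10) 
  b: [9/10, 1/1) ← scaled code falls here ✓

Answer: b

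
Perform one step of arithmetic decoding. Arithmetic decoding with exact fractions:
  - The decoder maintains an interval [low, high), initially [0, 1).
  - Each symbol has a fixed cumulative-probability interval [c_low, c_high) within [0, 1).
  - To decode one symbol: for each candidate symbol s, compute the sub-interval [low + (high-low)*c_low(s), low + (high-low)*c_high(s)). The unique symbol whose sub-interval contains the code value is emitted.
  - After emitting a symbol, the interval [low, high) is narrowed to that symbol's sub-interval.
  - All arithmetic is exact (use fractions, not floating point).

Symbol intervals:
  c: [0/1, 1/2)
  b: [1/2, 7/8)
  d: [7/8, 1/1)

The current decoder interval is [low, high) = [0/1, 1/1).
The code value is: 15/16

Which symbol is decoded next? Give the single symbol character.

Answer: d

Derivation:
Interval width = high − low = 1/1 − 0/1 = 1/1
Scaled code = (code − low) / width = (15/16 − 0/1) / 1/1 = 15/16
  c: [0/1, 1/2) 
  b: [1/2, 7/8) 
  d: [7/8, 1/1) ← scaled code falls here ✓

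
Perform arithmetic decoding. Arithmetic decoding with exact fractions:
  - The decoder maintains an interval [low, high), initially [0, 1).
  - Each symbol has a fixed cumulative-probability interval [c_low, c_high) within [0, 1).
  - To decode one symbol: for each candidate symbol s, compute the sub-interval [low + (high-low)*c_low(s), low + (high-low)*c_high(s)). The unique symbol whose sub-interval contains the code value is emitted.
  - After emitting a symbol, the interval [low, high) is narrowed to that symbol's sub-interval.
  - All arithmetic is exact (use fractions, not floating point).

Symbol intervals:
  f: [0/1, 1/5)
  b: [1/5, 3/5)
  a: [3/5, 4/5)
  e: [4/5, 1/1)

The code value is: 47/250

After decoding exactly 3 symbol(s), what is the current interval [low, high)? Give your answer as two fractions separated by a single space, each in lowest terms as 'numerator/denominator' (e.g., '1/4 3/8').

Answer: 23/125 24/125

Derivation:
Step 1: interval [0/1, 1/1), width = 1/1 - 0/1 = 1/1
  'f': [0/1 + 1/1*0/1, 0/1 + 1/1*1/5) = [0/1, 1/5) <- contains code 47/250
  'b': [0/1 + 1/1*1/5, 0/1 + 1/1*3/5) = [1/5, 3/5)
  'a': [0/1 + 1/1*3/5, 0/1 + 1/1*4/5) = [3/5, 4/5)
  'e': [0/1 + 1/1*4/5, 0/1 + 1/1*1/1) = [4/5, 1/1)
  emit 'f', narrow to [0/1, 1/5)
Step 2: interval [0/1, 1/5), width = 1/5 - 0/1 = 1/5
  'f': [0/1 + 1/5*0/1, 0/1 + 1/5*1/5) = [0/1, 1/25)
  'b': [0/1 + 1/5*1/5, 0/1 + 1/5*3/5) = [1/25, 3/25)
  'a': [0/1 + 1/5*3/5, 0/1 + 1/5*4/5) = [3/25, 4/25)
  'e': [0/1 + 1/5*4/5, 0/1 + 1/5*1/1) = [4/25, 1/5) <- contains code 47/250
  emit 'e', narrow to [4/25, 1/5)
Step 3: interval [4/25, 1/5), width = 1/5 - 4/25 = 1/25
  'f': [4/25 + 1/25*0/1, 4/25 + 1/25*1/5) = [4/25, 21/125)
  'b': [4/25 + 1/25*1/5, 4/25 + 1/25*3/5) = [21/125, 23/125)
  'a': [4/25 + 1/25*3/5, 4/25 + 1/25*4/5) = [23/125, 24/125) <- contains code 47/250
  'e': [4/25 + 1/25*4/5, 4/25 + 1/25*1/1) = [24/125, 1/5)
  emit 'a', narrow to [23/125, 24/125)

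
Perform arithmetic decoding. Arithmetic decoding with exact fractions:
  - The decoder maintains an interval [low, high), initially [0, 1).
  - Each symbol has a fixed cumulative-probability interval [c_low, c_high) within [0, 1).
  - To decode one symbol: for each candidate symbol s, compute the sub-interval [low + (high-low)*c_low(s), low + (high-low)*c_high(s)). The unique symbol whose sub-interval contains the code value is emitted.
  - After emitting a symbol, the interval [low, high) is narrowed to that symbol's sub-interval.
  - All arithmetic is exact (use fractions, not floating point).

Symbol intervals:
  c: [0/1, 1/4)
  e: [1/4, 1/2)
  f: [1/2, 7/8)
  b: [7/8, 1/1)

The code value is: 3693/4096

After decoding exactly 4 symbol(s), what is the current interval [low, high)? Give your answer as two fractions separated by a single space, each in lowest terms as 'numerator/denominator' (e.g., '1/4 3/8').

Answer: 1845/2048 231/256

Derivation:
Step 1: interval [0/1, 1/1), width = 1/1 - 0/1 = 1/1
  'c': [0/1 + 1/1*0/1, 0/1 + 1/1*1/4) = [0/1, 1/4)
  'e': [0/1 + 1/1*1/4, 0/1 + 1/1*1/2) = [1/4, 1/2)
  'f': [0/1 + 1/1*1/2, 0/1 + 1/1*7/8) = [1/2, 7/8)
  'b': [0/1 + 1/1*7/8, 0/1 + 1/1*1/1) = [7/8, 1/1) <- contains code 3693/4096
  emit 'b', narrow to [7/8, 1/1)
Step 2: interval [7/8, 1/1), width = 1/1 - 7/8 = 1/8
  'c': [7/8 + 1/8*0/1, 7/8 + 1/8*1/4) = [7/8, 29/32) <- contains code 3693/4096
  'e': [7/8 + 1/8*1/4, 7/8 + 1/8*1/2) = [29/32, 15/16)
  'f': [7/8 + 1/8*1/2, 7/8 + 1/8*7/8) = [15/16, 63/64)
  'b': [7/8 + 1/8*7/8, 7/8 + 1/8*1/1) = [63/64, 1/1)
  emit 'c', narrow to [7/8, 29/32)
Step 3: interval [7/8, 29/32), width = 29/32 - 7/8 = 1/32
  'c': [7/8 + 1/32*0/1, 7/8 + 1/32*1/4) = [7/8, 113/128)
  'e': [7/8 + 1/32*1/4, 7/8 + 1/32*1/2) = [113/128, 57/64)
  'f': [7/8 + 1/32*1/2, 7/8 + 1/32*7/8) = [57/64, 231/256) <- contains code 3693/4096
  'b': [7/8 + 1/32*7/8, 7/8 + 1/32*1/1) = [231/256, 29/32)
  emit 'f', narrow to [57/64, 231/256)
Step 4: interval [57/64, 231/256), width = 231/256 - 57/64 = 3/256
  'c': [57/64 + 3/256*0/1, 57/64 + 3/256*1/4) = [57/64, 915/1024)
  'e': [57/64 + 3/256*1/4, 57/64 + 3/256*1/2) = [915/1024, 459/512)
  'f': [57/64 + 3/256*1/2, 57/64 + 3/256*7/8) = [459/512, 1845/2048)
  'b': [57/64 + 3/256*7/8, 57/64 + 3/256*1/1) = [1845/2048, 231/256) <- contains code 3693/4096
  emit 'b', narrow to [1845/2048, 231/256)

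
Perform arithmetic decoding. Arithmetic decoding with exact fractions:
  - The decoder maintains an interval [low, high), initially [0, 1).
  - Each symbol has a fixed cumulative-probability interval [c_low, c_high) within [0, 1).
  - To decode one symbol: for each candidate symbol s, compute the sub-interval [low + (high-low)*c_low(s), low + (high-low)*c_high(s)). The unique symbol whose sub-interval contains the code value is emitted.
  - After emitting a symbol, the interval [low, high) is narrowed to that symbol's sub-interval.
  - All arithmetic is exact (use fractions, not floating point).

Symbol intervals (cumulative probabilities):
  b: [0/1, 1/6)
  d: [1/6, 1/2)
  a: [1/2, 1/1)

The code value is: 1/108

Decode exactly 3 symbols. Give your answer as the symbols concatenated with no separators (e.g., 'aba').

Step 1: interval [0/1, 1/1), width = 1/1 - 0/1 = 1/1
  'b': [0/1 + 1/1*0/1, 0/1 + 1/1*1/6) = [0/1, 1/6) <- contains code 1/108
  'd': [0/1 + 1/1*1/6, 0/1 + 1/1*1/2) = [1/6, 1/2)
  'a': [0/1 + 1/1*1/2, 0/1 + 1/1*1/1) = [1/2, 1/1)
  emit 'b', narrow to [0/1, 1/6)
Step 2: interval [0/1, 1/6), width = 1/6 - 0/1 = 1/6
  'b': [0/1 + 1/6*0/1, 0/1 + 1/6*1/6) = [0/1, 1/36) <- contains code 1/108
  'd': [0/1 + 1/6*1/6, 0/1 + 1/6*1/2) = [1/36, 1/12)
  'a': [0/1 + 1/6*1/2, 0/1 + 1/6*1/1) = [1/12, 1/6)
  emit 'b', narrow to [0/1, 1/36)
Step 3: interval [0/1, 1/36), width = 1/36 - 0/1 = 1/36
  'b': [0/1 + 1/36*0/1, 0/1 + 1/36*1/6) = [0/1, 1/216)
  'd': [0/1 + 1/36*1/6, 0/1 + 1/36*1/2) = [1/216, 1/72) <- contains code 1/108
  'a': [0/1 + 1/36*1/2, 0/1 + 1/36*1/1) = [1/72, 1/36)
  emit 'd', narrow to [1/216, 1/72)

Answer: bbd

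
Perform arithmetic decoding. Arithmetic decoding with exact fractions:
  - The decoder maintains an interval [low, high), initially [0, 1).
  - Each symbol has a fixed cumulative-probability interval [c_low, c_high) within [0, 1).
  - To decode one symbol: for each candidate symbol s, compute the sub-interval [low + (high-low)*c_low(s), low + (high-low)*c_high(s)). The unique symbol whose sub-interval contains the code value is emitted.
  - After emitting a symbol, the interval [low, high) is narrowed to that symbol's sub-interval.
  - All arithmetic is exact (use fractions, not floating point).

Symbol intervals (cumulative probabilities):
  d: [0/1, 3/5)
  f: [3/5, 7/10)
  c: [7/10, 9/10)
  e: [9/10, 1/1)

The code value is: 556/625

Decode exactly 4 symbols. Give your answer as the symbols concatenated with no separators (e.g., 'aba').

Step 1: interval [0/1, 1/1), width = 1/1 - 0/1 = 1/1
  'd': [0/1 + 1/1*0/1, 0/1 + 1/1*3/5) = [0/1, 3/5)
  'f': [0/1 + 1/1*3/5, 0/1 + 1/1*7/10) = [3/5, 7/10)
  'c': [0/1 + 1/1*7/10, 0/1 + 1/1*9/10) = [7/10, 9/10) <- contains code 556/625
  'e': [0/1 + 1/1*9/10, 0/1 + 1/1*1/1) = [9/10, 1/1)
  emit 'c', narrow to [7/10, 9/10)
Step 2: interval [7/10, 9/10), width = 9/10 - 7/10 = 1/5
  'd': [7/10 + 1/5*0/1, 7/10 + 1/5*3/5) = [7/10, 41/50)
  'f': [7/10 + 1/5*3/5, 7/10 + 1/5*7/10) = [41/50, 21/25)
  'c': [7/10 + 1/5*7/10, 7/10 + 1/5*9/10) = [21/25, 22/25)
  'e': [7/10 + 1/5*9/10, 7/10 + 1/5*1/1) = [22/25, 9/10) <- contains code 556/625
  emit 'e', narrow to [22/25, 9/10)
Step 3: interval [22/25, 9/10), width = 9/10 - 22/25 = 1/50
  'd': [22/25 + 1/50*0/1, 22/25 + 1/50*3/5) = [22/25, 223/250) <- contains code 556/625
  'f': [22/25 + 1/50*3/5, 22/25 + 1/50*7/10) = [223/250, 447/500)
  'c': [22/25 + 1/50*7/10, 22/25 + 1/50*9/10) = [447/500, 449/500)
  'e': [22/25 + 1/50*9/10, 22/25 + 1/50*1/1) = [449/500, 9/10)
  emit 'd', narrow to [22/25, 223/250)
Step 4: interval [22/25, 223/250), width = 223/250 - 22/25 = 3/250
  'd': [22/25 + 3/250*0/1, 22/25 + 3/250*3/5) = [22/25, 1109/1250)
  'f': [22/25 + 3/250*3/5, 22/25 + 3/250*7/10) = [1109/1250, 2221/2500)
  'c': [22/25 + 3/250*7/10, 22/25 + 3/250*9/10) = [2221/2500, 2227/2500) <- contains code 556/625
  'e': [22/25 + 3/250*9/10, 22/25 + 3/250*1/1) = [2227/2500, 223/250)
  emit 'c', narrow to [2221/2500, 2227/2500)

Answer: cedc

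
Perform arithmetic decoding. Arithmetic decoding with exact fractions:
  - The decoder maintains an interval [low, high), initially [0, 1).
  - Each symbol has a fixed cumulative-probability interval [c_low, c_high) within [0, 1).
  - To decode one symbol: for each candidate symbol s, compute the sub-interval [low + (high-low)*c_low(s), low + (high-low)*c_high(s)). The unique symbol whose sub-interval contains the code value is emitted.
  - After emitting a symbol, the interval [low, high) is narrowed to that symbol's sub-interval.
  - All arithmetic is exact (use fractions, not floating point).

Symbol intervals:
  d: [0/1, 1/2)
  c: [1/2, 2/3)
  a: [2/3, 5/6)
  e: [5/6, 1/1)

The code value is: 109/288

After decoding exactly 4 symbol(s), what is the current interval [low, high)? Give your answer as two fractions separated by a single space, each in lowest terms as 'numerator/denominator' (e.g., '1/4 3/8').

Step 1: interval [0/1, 1/1), width = 1/1 - 0/1 = 1/1
  'd': [0/1 + 1/1*0/1, 0/1 + 1/1*1/2) = [0/1, 1/2) <- contains code 109/288
  'c': [0/1 + 1/1*1/2, 0/1 + 1/1*2/3) = [1/2, 2/3)
  'a': [0/1 + 1/1*2/3, 0/1 + 1/1*5/6) = [2/3, 5/6)
  'e': [0/1 + 1/1*5/6, 0/1 + 1/1*1/1) = [5/6, 1/1)
  emit 'd', narrow to [0/1, 1/2)
Step 2: interval [0/1, 1/2), width = 1/2 - 0/1 = 1/2
  'd': [0/1 + 1/2*0/1, 0/1 + 1/2*1/2) = [0/1, 1/4)
  'c': [0/1 + 1/2*1/2, 0/1 + 1/2*2/3) = [1/4, 1/3)
  'a': [0/1 + 1/2*2/3, 0/1 + 1/2*5/6) = [1/3, 5/12) <- contains code 109/288
  'e': [0/1 + 1/2*5/6, 0/1 + 1/2*1/1) = [5/12, 1/2)
  emit 'a', narrow to [1/3, 5/12)
Step 3: interval [1/3, 5/12), width = 5/12 - 1/3 = 1/12
  'd': [1/3 + 1/12*0/1, 1/3 + 1/12*1/2) = [1/3, 3/8)
  'c': [1/3 + 1/12*1/2, 1/3 + 1/12*2/3) = [3/8, 7/18) <- contains code 109/288
  'a': [1/3 + 1/12*2/3, 1/3 + 1/12*5/6) = [7/18, 29/72)
  'e': [1/3 + 1/12*5/6, 1/3 + 1/12*1/1) = [29/72, 5/12)
  emit 'c', narrow to [3/8, 7/18)
Step 4: interval [3/8, 7/18), width = 7/18 - 3/8 = 1/72
  'd': [3/8 + 1/72*0/1, 3/8 + 1/72*1/2) = [3/8, 55/144) <- contains code 109/288
  'c': [3/8 + 1/72*1/2, 3/8 + 1/72*2/3) = [55/144, 83/216)
  'a': [3/8 + 1/72*2/3, 3/8 + 1/72*5/6) = [83/216, 167/432)
  'e': [3/8 + 1/72*5/6, 3/8 + 1/72*1/1) = [167/432, 7/18)
  emit 'd', narrow to [3/8, 55/144)

Answer: 3/8 55/144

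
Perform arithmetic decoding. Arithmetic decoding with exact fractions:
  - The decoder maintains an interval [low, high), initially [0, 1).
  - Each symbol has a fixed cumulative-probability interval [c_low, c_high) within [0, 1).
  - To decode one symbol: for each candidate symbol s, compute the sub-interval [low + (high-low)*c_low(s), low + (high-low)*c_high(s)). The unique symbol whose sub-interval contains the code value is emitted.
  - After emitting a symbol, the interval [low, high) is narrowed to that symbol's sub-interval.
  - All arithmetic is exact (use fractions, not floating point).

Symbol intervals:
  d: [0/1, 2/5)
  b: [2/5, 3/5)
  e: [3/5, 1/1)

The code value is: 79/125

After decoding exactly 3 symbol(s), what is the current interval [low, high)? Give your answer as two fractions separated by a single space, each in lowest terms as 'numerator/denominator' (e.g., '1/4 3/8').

Step 1: interval [0/1, 1/1), width = 1/1 - 0/1 = 1/1
  'd': [0/1 + 1/1*0/1, 0/1 + 1/1*2/5) = [0/1, 2/5)
  'b': [0/1 + 1/1*2/5, 0/1 + 1/1*3/5) = [2/5, 3/5)
  'e': [0/1 + 1/1*3/5, 0/1 + 1/1*1/1) = [3/5, 1/1) <- contains code 79/125
  emit 'e', narrow to [3/5, 1/1)
Step 2: interval [3/5, 1/1), width = 1/1 - 3/5 = 2/5
  'd': [3/5 + 2/5*0/1, 3/5 + 2/5*2/5) = [3/5, 19/25) <- contains code 79/125
  'b': [3/5 + 2/5*2/5, 3/5 + 2/5*3/5) = [19/25, 21/25)
  'e': [3/5 + 2/5*3/5, 3/5 + 2/5*1/1) = [21/25, 1/1)
  emit 'd', narrow to [3/5, 19/25)
Step 3: interval [3/5, 19/25), width = 19/25 - 3/5 = 4/25
  'd': [3/5 + 4/25*0/1, 3/5 + 4/25*2/5) = [3/5, 83/125) <- contains code 79/125
  'b': [3/5 + 4/25*2/5, 3/5 + 4/25*3/5) = [83/125, 87/125)
  'e': [3/5 + 4/25*3/5, 3/5 + 4/25*1/1) = [87/125, 19/25)
  emit 'd', narrow to [3/5, 83/125)

Answer: 3/5 83/125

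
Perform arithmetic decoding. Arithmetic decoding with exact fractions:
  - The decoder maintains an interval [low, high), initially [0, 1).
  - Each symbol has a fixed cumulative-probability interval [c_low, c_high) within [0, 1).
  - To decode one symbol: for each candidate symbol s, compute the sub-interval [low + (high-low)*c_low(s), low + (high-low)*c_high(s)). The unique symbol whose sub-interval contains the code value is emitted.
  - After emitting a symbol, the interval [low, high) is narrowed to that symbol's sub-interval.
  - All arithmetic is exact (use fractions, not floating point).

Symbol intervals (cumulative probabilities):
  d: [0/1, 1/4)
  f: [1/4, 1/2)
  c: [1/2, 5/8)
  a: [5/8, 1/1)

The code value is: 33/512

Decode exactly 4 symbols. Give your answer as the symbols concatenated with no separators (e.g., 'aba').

Answer: dfdd

Derivation:
Step 1: interval [0/1, 1/1), width = 1/1 - 0/1 = 1/1
  'd': [0/1 + 1/1*0/1, 0/1 + 1/1*1/4) = [0/1, 1/4) <- contains code 33/512
  'f': [0/1 + 1/1*1/4, 0/1 + 1/1*1/2) = [1/4, 1/2)
  'c': [0/1 + 1/1*1/2, 0/1 + 1/1*5/8) = [1/2, 5/8)
  'a': [0/1 + 1/1*5/8, 0/1 + 1/1*1/1) = [5/8, 1/1)
  emit 'd', narrow to [0/1, 1/4)
Step 2: interval [0/1, 1/4), width = 1/4 - 0/1 = 1/4
  'd': [0/1 + 1/4*0/1, 0/1 + 1/4*1/4) = [0/1, 1/16)
  'f': [0/1 + 1/4*1/4, 0/1 + 1/4*1/2) = [1/16, 1/8) <- contains code 33/512
  'c': [0/1 + 1/4*1/2, 0/1 + 1/4*5/8) = [1/8, 5/32)
  'a': [0/1 + 1/4*5/8, 0/1 + 1/4*1/1) = [5/32, 1/4)
  emit 'f', narrow to [1/16, 1/8)
Step 3: interval [1/16, 1/8), width = 1/8 - 1/16 = 1/16
  'd': [1/16 + 1/16*0/1, 1/16 + 1/16*1/4) = [1/16, 5/64) <- contains code 33/512
  'f': [1/16 + 1/16*1/4, 1/16 + 1/16*1/2) = [5/64, 3/32)
  'c': [1/16 + 1/16*1/2, 1/16 + 1/16*5/8) = [3/32, 13/128)
  'a': [1/16 + 1/16*5/8, 1/16 + 1/16*1/1) = [13/128, 1/8)
  emit 'd', narrow to [1/16, 5/64)
Step 4: interval [1/16, 5/64), width = 5/64 - 1/16 = 1/64
  'd': [1/16 + 1/64*0/1, 1/16 + 1/64*1/4) = [1/16, 17/256) <- contains code 33/512
  'f': [1/16 + 1/64*1/4, 1/16 + 1/64*1/2) = [17/256, 9/128)
  'c': [1/16 + 1/64*1/2, 1/16 + 1/64*5/8) = [9/128, 37/512)
  'a': [1/16 + 1/64*5/8, 1/16 + 1/64*1/1) = [37/512, 5/64)
  emit 'd', narrow to [1/16, 17/256)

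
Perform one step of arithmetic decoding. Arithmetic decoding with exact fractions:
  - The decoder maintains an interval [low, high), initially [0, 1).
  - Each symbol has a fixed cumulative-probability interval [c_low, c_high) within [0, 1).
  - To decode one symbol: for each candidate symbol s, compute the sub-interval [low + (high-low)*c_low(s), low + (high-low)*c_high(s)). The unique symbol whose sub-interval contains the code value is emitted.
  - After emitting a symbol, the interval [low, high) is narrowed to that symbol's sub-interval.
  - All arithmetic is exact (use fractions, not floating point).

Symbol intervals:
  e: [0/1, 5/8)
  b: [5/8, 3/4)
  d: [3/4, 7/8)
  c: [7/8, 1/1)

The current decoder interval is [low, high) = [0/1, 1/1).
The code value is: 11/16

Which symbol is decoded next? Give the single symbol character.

Answer: b

Derivation:
Interval width = high − low = 1/1 − 0/1 = 1/1
Scaled code = (code − low) / width = (11/16 − 0/1) / 1/1 = 11/16
  e: [0/1, 5/8) 
  b: [5/8, 3/4) ← scaled code falls here ✓
  d: [3/4, 7/8) 
  c: [7/8, 1/1) 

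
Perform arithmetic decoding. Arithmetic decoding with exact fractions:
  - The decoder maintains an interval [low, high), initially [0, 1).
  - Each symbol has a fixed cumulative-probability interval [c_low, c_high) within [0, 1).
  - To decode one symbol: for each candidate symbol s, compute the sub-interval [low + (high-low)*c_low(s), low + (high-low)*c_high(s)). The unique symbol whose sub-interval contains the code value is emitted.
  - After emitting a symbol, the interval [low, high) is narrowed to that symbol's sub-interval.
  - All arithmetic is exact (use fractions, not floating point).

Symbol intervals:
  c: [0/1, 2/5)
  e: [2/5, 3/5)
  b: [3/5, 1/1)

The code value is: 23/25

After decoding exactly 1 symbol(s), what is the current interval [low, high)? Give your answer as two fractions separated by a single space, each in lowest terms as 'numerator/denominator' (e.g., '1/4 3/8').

Answer: 3/5 1/1

Derivation:
Step 1: interval [0/1, 1/1), width = 1/1 - 0/1 = 1/1
  'c': [0/1 + 1/1*0/1, 0/1 + 1/1*2/5) = [0/1, 2/5)
  'e': [0/1 + 1/1*2/5, 0/1 + 1/1*3/5) = [2/5, 3/5)
  'b': [0/1 + 1/1*3/5, 0/1 + 1/1*1/1) = [3/5, 1/1) <- contains code 23/25
  emit 'b', narrow to [3/5, 1/1)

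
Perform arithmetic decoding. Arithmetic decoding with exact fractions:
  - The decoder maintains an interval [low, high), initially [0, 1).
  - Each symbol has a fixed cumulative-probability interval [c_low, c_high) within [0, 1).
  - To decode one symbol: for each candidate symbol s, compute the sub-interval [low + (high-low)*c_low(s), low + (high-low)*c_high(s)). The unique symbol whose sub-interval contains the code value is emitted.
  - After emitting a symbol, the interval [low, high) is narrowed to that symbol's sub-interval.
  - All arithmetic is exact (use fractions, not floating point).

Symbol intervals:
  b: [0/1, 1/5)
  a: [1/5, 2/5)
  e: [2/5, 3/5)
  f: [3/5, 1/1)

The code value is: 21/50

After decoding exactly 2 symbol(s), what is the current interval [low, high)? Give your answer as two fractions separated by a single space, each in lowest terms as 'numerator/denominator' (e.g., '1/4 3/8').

Step 1: interval [0/1, 1/1), width = 1/1 - 0/1 = 1/1
  'b': [0/1 + 1/1*0/1, 0/1 + 1/1*1/5) = [0/1, 1/5)
  'a': [0/1 + 1/1*1/5, 0/1 + 1/1*2/5) = [1/5, 2/5)
  'e': [0/1 + 1/1*2/5, 0/1 + 1/1*3/5) = [2/5, 3/5) <- contains code 21/50
  'f': [0/1 + 1/1*3/5, 0/1 + 1/1*1/1) = [3/5, 1/1)
  emit 'e', narrow to [2/5, 3/5)
Step 2: interval [2/5, 3/5), width = 3/5 - 2/5 = 1/5
  'b': [2/5 + 1/5*0/1, 2/5 + 1/5*1/5) = [2/5, 11/25) <- contains code 21/50
  'a': [2/5 + 1/5*1/5, 2/5 + 1/5*2/5) = [11/25, 12/25)
  'e': [2/5 + 1/5*2/5, 2/5 + 1/5*3/5) = [12/25, 13/25)
  'f': [2/5 + 1/5*3/5, 2/5 + 1/5*1/1) = [13/25, 3/5)
  emit 'b', narrow to [2/5, 11/25)

Answer: 2/5 11/25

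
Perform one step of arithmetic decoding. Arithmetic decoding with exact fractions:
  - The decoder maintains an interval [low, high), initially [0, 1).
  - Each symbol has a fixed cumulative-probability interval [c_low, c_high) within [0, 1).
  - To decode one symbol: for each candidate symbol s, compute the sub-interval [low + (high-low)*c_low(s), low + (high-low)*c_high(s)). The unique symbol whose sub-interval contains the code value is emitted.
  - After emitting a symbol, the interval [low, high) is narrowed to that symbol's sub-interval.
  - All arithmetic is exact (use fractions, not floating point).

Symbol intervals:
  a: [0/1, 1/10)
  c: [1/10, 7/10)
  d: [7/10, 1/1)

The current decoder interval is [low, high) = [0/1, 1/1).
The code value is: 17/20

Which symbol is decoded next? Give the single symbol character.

Interval width = high − low = 1/1 − 0/1 = 1/1
Scaled code = (code − low) / width = (17/20 − 0/1) / 1/1 = 17/20
  a: [0/1, 1/10) 
  c: [1/10, 7/10) 
  d: [7/10, 1/1) ← scaled code falls here ✓

Answer: d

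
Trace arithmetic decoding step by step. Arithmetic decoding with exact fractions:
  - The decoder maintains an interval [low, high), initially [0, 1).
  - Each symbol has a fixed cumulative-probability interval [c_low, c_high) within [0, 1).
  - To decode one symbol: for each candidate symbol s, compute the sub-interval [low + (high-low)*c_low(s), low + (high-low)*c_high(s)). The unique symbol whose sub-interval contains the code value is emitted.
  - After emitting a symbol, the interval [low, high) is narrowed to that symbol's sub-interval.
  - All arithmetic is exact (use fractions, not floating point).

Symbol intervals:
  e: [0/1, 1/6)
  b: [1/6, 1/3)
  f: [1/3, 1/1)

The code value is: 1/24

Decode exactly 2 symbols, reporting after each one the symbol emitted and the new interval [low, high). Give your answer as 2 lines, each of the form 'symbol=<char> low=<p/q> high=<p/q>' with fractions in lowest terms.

Step 1: interval [0/1, 1/1), width = 1/1 - 0/1 = 1/1
  'e': [0/1 + 1/1*0/1, 0/1 + 1/1*1/6) = [0/1, 1/6) <- contains code 1/24
  'b': [0/1 + 1/1*1/6, 0/1 + 1/1*1/3) = [1/6, 1/3)
  'f': [0/1 + 1/1*1/3, 0/1 + 1/1*1/1) = [1/3, 1/1)
  emit 'e', narrow to [0/1, 1/6)
Step 2: interval [0/1, 1/6), width = 1/6 - 0/1 = 1/6
  'e': [0/1 + 1/6*0/1, 0/1 + 1/6*1/6) = [0/1, 1/36)
  'b': [0/1 + 1/6*1/6, 0/1 + 1/6*1/3) = [1/36, 1/18) <- contains code 1/24
  'f': [0/1 + 1/6*1/3, 0/1 + 1/6*1/1) = [1/18, 1/6)
  emit 'b', narrow to [1/36, 1/18)

Answer: symbol=e low=0/1 high=1/6
symbol=b low=1/36 high=1/18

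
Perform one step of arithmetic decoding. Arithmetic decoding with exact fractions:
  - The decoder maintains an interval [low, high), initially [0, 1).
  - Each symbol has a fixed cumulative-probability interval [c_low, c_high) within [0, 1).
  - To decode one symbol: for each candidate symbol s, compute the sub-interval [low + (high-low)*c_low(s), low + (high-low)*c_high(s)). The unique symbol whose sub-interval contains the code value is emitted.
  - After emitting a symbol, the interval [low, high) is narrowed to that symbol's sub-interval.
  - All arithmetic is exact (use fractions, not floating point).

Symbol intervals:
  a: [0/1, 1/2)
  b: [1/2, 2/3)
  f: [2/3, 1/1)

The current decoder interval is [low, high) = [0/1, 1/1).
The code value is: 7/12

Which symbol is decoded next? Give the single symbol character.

Interval width = high − low = 1/1 − 0/1 = 1/1
Scaled code = (code − low) / width = (7/12 − 0/1) / 1/1 = 7/12
  a: [0/1, 1/2) 
  b: [1/2, 2/3) ← scaled code falls here ✓
  f: [2/3, 1/1) 

Answer: b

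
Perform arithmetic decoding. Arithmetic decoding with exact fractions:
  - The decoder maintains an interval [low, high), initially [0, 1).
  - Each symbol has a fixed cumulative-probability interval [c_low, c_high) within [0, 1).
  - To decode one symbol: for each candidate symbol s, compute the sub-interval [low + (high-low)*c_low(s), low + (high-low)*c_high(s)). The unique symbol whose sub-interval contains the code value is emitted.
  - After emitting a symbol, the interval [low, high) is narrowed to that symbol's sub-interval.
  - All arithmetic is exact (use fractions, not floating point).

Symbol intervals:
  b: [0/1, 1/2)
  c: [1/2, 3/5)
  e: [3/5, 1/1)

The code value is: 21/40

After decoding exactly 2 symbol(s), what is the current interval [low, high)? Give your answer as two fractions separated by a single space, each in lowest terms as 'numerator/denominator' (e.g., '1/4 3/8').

Step 1: interval [0/1, 1/1), width = 1/1 - 0/1 = 1/1
  'b': [0/1 + 1/1*0/1, 0/1 + 1/1*1/2) = [0/1, 1/2)
  'c': [0/1 + 1/1*1/2, 0/1 + 1/1*3/5) = [1/2, 3/5) <- contains code 21/40
  'e': [0/1 + 1/1*3/5, 0/1 + 1/1*1/1) = [3/5, 1/1)
  emit 'c', narrow to [1/2, 3/5)
Step 2: interval [1/2, 3/5), width = 3/5 - 1/2 = 1/10
  'b': [1/2 + 1/10*0/1, 1/2 + 1/10*1/2) = [1/2, 11/20) <- contains code 21/40
  'c': [1/2 + 1/10*1/2, 1/2 + 1/10*3/5) = [11/20, 14/25)
  'e': [1/2 + 1/10*3/5, 1/2 + 1/10*1/1) = [14/25, 3/5)
  emit 'b', narrow to [1/2, 11/20)

Answer: 1/2 11/20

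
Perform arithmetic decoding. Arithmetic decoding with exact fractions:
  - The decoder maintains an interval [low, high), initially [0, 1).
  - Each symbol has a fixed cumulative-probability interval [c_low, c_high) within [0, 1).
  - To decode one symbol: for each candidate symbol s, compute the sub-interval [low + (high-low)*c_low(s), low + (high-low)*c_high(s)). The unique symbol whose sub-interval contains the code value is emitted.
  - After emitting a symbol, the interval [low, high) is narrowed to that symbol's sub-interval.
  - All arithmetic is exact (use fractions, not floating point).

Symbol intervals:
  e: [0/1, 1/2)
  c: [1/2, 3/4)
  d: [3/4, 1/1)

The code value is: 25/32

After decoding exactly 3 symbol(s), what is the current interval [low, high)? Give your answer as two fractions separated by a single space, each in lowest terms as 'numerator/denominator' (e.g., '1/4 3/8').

Answer: 3/4 13/16

Derivation:
Step 1: interval [0/1, 1/1), width = 1/1 - 0/1 = 1/1
  'e': [0/1 + 1/1*0/1, 0/1 + 1/1*1/2) = [0/1, 1/2)
  'c': [0/1 + 1/1*1/2, 0/1 + 1/1*3/4) = [1/2, 3/4)
  'd': [0/1 + 1/1*3/4, 0/1 + 1/1*1/1) = [3/4, 1/1) <- contains code 25/32
  emit 'd', narrow to [3/4, 1/1)
Step 2: interval [3/4, 1/1), width = 1/1 - 3/4 = 1/4
  'e': [3/4 + 1/4*0/1, 3/4 + 1/4*1/2) = [3/4, 7/8) <- contains code 25/32
  'c': [3/4 + 1/4*1/2, 3/4 + 1/4*3/4) = [7/8, 15/16)
  'd': [3/4 + 1/4*3/4, 3/4 + 1/4*1/1) = [15/16, 1/1)
  emit 'e', narrow to [3/4, 7/8)
Step 3: interval [3/4, 7/8), width = 7/8 - 3/4 = 1/8
  'e': [3/4 + 1/8*0/1, 3/4 + 1/8*1/2) = [3/4, 13/16) <- contains code 25/32
  'c': [3/4 + 1/8*1/2, 3/4 + 1/8*3/4) = [13/16, 27/32)
  'd': [3/4 + 1/8*3/4, 3/4 + 1/8*1/1) = [27/32, 7/8)
  emit 'e', narrow to [3/4, 13/16)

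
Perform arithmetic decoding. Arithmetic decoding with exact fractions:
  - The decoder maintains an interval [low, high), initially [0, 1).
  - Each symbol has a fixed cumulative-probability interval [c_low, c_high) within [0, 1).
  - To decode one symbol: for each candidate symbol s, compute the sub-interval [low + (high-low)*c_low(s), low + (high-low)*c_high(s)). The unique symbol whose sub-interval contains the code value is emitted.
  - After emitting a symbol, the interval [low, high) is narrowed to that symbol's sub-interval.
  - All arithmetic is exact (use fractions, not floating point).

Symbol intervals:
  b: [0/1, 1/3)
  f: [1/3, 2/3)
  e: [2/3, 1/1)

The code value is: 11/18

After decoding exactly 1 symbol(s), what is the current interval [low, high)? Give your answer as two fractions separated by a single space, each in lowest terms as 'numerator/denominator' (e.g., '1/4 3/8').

Step 1: interval [0/1, 1/1), width = 1/1 - 0/1 = 1/1
  'b': [0/1 + 1/1*0/1, 0/1 + 1/1*1/3) = [0/1, 1/3)
  'f': [0/1 + 1/1*1/3, 0/1 + 1/1*2/3) = [1/3, 2/3) <- contains code 11/18
  'e': [0/1 + 1/1*2/3, 0/1 + 1/1*1/1) = [2/3, 1/1)
  emit 'f', narrow to [1/3, 2/3)

Answer: 1/3 2/3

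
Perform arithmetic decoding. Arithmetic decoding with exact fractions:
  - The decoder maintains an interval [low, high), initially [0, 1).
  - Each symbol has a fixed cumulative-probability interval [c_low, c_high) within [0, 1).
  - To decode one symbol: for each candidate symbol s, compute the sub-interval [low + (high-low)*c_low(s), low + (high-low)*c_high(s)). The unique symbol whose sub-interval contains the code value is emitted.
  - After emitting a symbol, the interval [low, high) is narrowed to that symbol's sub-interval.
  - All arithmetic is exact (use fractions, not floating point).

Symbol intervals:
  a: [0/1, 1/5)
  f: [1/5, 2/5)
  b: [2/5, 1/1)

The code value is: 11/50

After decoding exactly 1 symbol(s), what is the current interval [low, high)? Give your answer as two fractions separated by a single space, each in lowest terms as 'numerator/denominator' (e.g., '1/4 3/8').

Answer: 1/5 2/5

Derivation:
Step 1: interval [0/1, 1/1), width = 1/1 - 0/1 = 1/1
  'a': [0/1 + 1/1*0/1, 0/1 + 1/1*1/5) = [0/1, 1/5)
  'f': [0/1 + 1/1*1/5, 0/1 + 1/1*2/5) = [1/5, 2/5) <- contains code 11/50
  'b': [0/1 + 1/1*2/5, 0/1 + 1/1*1/1) = [2/5, 1/1)
  emit 'f', narrow to [1/5, 2/5)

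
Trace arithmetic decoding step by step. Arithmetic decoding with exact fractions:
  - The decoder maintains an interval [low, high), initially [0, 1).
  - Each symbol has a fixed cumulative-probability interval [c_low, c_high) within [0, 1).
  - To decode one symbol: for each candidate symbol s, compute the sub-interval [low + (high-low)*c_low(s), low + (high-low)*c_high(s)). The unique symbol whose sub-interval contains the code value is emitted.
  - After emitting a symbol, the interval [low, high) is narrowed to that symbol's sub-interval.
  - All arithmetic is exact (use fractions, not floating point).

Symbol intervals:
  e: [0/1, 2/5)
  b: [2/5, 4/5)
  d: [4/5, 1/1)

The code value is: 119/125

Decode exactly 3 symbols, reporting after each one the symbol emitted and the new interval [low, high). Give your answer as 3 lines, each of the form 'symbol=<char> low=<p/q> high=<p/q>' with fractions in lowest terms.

Answer: symbol=d low=4/5 high=1/1
symbol=b low=22/25 high=24/25
symbol=d low=118/125 high=24/25

Derivation:
Step 1: interval [0/1, 1/1), width = 1/1 - 0/1 = 1/1
  'e': [0/1 + 1/1*0/1, 0/1 + 1/1*2/5) = [0/1, 2/5)
  'b': [0/1 + 1/1*2/5, 0/1 + 1/1*4/5) = [2/5, 4/5)
  'd': [0/1 + 1/1*4/5, 0/1 + 1/1*1/1) = [4/5, 1/1) <- contains code 119/125
  emit 'd', narrow to [4/5, 1/1)
Step 2: interval [4/5, 1/1), width = 1/1 - 4/5 = 1/5
  'e': [4/5 + 1/5*0/1, 4/5 + 1/5*2/5) = [4/5, 22/25)
  'b': [4/5 + 1/5*2/5, 4/5 + 1/5*4/5) = [22/25, 24/25) <- contains code 119/125
  'd': [4/5 + 1/5*4/5, 4/5 + 1/5*1/1) = [24/25, 1/1)
  emit 'b', narrow to [22/25, 24/25)
Step 3: interval [22/25, 24/25), width = 24/25 - 22/25 = 2/25
  'e': [22/25 + 2/25*0/1, 22/25 + 2/25*2/5) = [22/25, 114/125)
  'b': [22/25 + 2/25*2/5, 22/25 + 2/25*4/5) = [114/125, 118/125)
  'd': [22/25 + 2/25*4/5, 22/25 + 2/25*1/1) = [118/125, 24/25) <- contains code 119/125
  emit 'd', narrow to [118/125, 24/25)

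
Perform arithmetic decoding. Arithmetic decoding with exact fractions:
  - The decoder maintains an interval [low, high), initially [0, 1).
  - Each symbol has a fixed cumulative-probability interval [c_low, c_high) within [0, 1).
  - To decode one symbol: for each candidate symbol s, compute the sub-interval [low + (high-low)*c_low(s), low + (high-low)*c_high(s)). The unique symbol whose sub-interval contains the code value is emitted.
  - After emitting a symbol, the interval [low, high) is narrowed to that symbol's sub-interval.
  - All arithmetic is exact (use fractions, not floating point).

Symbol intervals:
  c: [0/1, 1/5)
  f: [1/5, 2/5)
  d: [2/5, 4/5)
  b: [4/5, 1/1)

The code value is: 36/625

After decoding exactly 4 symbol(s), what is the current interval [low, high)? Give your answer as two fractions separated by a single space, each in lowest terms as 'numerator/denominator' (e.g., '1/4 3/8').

Step 1: interval [0/1, 1/1), width = 1/1 - 0/1 = 1/1
  'c': [0/1 + 1/1*0/1, 0/1 + 1/1*1/5) = [0/1, 1/5) <- contains code 36/625
  'f': [0/1 + 1/1*1/5, 0/1 + 1/1*2/5) = [1/5, 2/5)
  'd': [0/1 + 1/1*2/5, 0/1 + 1/1*4/5) = [2/5, 4/5)
  'b': [0/1 + 1/1*4/5, 0/1 + 1/1*1/1) = [4/5, 1/1)
  emit 'c', narrow to [0/1, 1/5)
Step 2: interval [0/1, 1/5), width = 1/5 - 0/1 = 1/5
  'c': [0/1 + 1/5*0/1, 0/1 + 1/5*1/5) = [0/1, 1/25)
  'f': [0/1 + 1/5*1/5, 0/1 + 1/5*2/5) = [1/25, 2/25) <- contains code 36/625
  'd': [0/1 + 1/5*2/5, 0/1 + 1/5*4/5) = [2/25, 4/25)
  'b': [0/1 + 1/5*4/5, 0/1 + 1/5*1/1) = [4/25, 1/5)
  emit 'f', narrow to [1/25, 2/25)
Step 3: interval [1/25, 2/25), width = 2/25 - 1/25 = 1/25
  'c': [1/25 + 1/25*0/1, 1/25 + 1/25*1/5) = [1/25, 6/125)
  'f': [1/25 + 1/25*1/5, 1/25 + 1/25*2/5) = [6/125, 7/125)
  'd': [1/25 + 1/25*2/5, 1/25 + 1/25*4/5) = [7/125, 9/125) <- contains code 36/625
  'b': [1/25 + 1/25*4/5, 1/25 + 1/25*1/1) = [9/125, 2/25)
  emit 'd', narrow to [7/125, 9/125)
Step 4: interval [7/125, 9/125), width = 9/125 - 7/125 = 2/125
  'c': [7/125 + 2/125*0/1, 7/125 + 2/125*1/5) = [7/125, 37/625) <- contains code 36/625
  'f': [7/125 + 2/125*1/5, 7/125 + 2/125*2/5) = [37/625, 39/625)
  'd': [7/125 + 2/125*2/5, 7/125 + 2/125*4/5) = [39/625, 43/625)
  'b': [7/125 + 2/125*4/5, 7/125 + 2/125*1/1) = [43/625, 9/125)
  emit 'c', narrow to [7/125, 37/625)

Answer: 7/125 37/625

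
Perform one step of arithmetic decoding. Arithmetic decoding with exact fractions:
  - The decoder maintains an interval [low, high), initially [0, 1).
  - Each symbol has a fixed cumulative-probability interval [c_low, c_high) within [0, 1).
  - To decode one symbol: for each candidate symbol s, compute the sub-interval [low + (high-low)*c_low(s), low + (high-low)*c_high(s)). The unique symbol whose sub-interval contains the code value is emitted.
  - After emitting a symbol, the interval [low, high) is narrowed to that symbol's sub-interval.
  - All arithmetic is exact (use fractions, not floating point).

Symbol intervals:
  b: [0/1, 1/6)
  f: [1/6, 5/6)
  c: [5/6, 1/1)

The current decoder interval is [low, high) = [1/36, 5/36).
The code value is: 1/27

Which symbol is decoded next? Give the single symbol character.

Answer: b

Derivation:
Interval width = high − low = 5/36 − 1/36 = 1/9
Scaled code = (code − low) / width = (1/27 − 1/36) / 1/9 = 1/12
  b: [0/1, 1/6) ← scaled code falls here ✓
  f: [1/6, 5/6) 
  c: [5/6, 1/1) 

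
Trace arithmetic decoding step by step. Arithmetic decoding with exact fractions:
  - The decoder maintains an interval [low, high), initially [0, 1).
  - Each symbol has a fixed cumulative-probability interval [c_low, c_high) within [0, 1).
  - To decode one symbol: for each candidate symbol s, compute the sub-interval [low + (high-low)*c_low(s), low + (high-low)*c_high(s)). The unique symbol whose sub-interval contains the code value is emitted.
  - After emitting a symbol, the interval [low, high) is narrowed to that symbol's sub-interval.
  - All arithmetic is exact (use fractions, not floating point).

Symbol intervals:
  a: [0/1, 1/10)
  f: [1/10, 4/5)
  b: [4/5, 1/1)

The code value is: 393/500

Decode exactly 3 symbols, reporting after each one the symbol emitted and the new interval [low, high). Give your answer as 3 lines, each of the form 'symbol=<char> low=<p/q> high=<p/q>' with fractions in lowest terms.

Step 1: interval [0/1, 1/1), width = 1/1 - 0/1 = 1/1
  'a': [0/1 + 1/1*0/1, 0/1 + 1/1*1/10) = [0/1, 1/10)
  'f': [0/1 + 1/1*1/10, 0/1 + 1/1*4/5) = [1/10, 4/5) <- contains code 393/500
  'b': [0/1 + 1/1*4/5, 0/1 + 1/1*1/1) = [4/5, 1/1)
  emit 'f', narrow to [1/10, 4/5)
Step 2: interval [1/10, 4/5), width = 4/5 - 1/10 = 7/10
  'a': [1/10 + 7/10*0/1, 1/10 + 7/10*1/10) = [1/10, 17/100)
  'f': [1/10 + 7/10*1/10, 1/10 + 7/10*4/5) = [17/100, 33/50)
  'b': [1/10 + 7/10*4/5, 1/10 + 7/10*1/1) = [33/50, 4/5) <- contains code 393/500
  emit 'b', narrow to [33/50, 4/5)
Step 3: interval [33/50, 4/5), width = 4/5 - 33/50 = 7/50
  'a': [33/50 + 7/50*0/1, 33/50 + 7/50*1/10) = [33/50, 337/500)
  'f': [33/50 + 7/50*1/10, 33/50 + 7/50*4/5) = [337/500, 193/250)
  'b': [33/50 + 7/50*4/5, 33/50 + 7/50*1/1) = [193/250, 4/5) <- contains code 393/500
  emit 'b', narrow to [193/250, 4/5)

Answer: symbol=f low=1/10 high=4/5
symbol=b low=33/50 high=4/5
symbol=b low=193/250 high=4/5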